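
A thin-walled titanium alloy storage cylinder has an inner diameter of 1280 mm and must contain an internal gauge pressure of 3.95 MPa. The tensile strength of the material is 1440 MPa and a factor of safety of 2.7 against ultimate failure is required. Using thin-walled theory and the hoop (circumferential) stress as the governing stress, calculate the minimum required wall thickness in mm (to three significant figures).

t = 4.74 mm

σ_allow = 1440/2.7 = 533.3 MPa.
Hoop stress σ_h = pD/(2t), so t = pD/(2σ_allow) = 3.95×1280/(2×533.3) = 4.740 mm.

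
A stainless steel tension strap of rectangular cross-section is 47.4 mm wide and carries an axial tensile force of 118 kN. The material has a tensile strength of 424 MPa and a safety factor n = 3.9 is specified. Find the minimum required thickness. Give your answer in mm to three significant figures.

t = 22.9 mm

σ_allow = 424/3.9 = 108.7 MPa.
Required area A = F/σ_allow = 118000/108.7 = 1085 mm².
t = A/w = 1085/47.4 = 22.90 mm.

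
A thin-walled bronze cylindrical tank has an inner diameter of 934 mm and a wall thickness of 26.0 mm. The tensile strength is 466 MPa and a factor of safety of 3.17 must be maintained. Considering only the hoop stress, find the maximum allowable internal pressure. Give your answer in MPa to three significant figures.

p_allow = 8.18 MPa

σ_allow = 466/3.17 = 147.0 MPa.
σ_h = pD/(2t) → p_allow = 2σ_allow t/D = 2×147.0×26.0/934 = 8.184 MPa.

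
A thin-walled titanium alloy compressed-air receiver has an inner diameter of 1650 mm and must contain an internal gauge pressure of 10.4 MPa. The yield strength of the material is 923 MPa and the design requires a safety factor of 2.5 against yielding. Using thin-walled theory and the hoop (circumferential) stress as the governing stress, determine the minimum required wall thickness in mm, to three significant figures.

σ_allow = 923/2.5 = 369.2 MPa.
Hoop stress σ_h = pD/(2t), so t = pD/(2σ_allow) = 10.4×1650/(2×369.2) = 23.24 mm.

t = 23.2 mm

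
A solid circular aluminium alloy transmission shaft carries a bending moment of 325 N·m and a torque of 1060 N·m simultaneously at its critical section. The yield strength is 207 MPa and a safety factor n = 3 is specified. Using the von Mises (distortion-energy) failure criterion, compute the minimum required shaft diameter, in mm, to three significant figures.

σ_allow = σ_y/n = 207/3 = 69.00 MPa.
For a solid shaft σ_b = 32M/(πd³) and τ = 16T/(πd³), so the von Mises stress is σ' = (16/πd³)·√(4M²+3T²).
√(4M²+3T²) = √(4×(325000)² + 3×(1.060×10^6)²) = 1.948×10^6 N·mm.
d³ = 16×1.948×10^6/(π×69.00) = 143800 mm³.
d = 52.39 mm.

d = 52.4 mm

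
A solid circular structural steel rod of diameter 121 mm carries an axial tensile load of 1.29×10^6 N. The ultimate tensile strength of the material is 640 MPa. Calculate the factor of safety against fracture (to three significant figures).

n = 5.70

A = πd²/4 = 11500 mm².
σ = F/A = 1290000/11500 = 112.2 MPa.
n = 640/112.2 = 5.705.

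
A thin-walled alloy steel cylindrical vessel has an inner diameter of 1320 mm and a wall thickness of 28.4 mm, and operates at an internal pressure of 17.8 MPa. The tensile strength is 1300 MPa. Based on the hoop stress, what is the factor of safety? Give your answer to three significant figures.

σ_h = pD/(2t) = 17.8×1320/(2×28.4) = 413.7 MPa.
n = 1300/413.7 = 3.143.

n = 3.14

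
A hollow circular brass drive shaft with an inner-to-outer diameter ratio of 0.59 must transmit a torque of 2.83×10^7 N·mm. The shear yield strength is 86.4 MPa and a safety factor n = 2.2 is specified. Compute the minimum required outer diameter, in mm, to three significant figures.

τ_allow = 86.4/2.2 = 39.27 MPa.
For a hollow shaft τ = 16T/[πd_o³(1−k⁴)] with k = 0.59, so 1−k⁴ = 0.8788.
d_o³ = 16T/[π τ_allow (1−k⁴)] = 16×2.8300×10^7/(π×39.27×0.8788) = 4.176×10^6 mm³.
d_o = 161.0 mm.

d_o = 161 mm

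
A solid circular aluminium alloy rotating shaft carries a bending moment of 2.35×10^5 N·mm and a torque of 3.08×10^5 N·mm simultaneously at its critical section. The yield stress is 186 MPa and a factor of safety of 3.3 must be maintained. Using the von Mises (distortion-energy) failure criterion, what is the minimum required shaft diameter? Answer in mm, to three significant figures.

d = 40.1 mm

σ_allow = σ_y/n = 186/3.3 = 56.36 MPa.
For a solid shaft σ_b = 32M/(πd³) and τ = 16T/(πd³), so the von Mises stress is σ' = (16/πd³)·√(4M²+3T²).
√(4M²+3T²) = √(4×(235000)² + 3×(308000)²) = 711000 N·mm.
d³ = 16×711000/(π×56.36) = 64240 mm³.
d = 40.05 mm.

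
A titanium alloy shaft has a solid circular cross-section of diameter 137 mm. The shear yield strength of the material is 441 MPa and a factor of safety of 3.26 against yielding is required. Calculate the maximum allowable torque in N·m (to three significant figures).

T_allow = 68300 N·m

τ_allow = 441/3.26 = 135.3 MPa.
For a solid shaft T_allow = τ_allow·πd³/16; πd³/16 = π×137³/16 = 504900 mm³.
T_allow = 135.3×504900 = 6.830×10^7 N·mm = 68300 N·m.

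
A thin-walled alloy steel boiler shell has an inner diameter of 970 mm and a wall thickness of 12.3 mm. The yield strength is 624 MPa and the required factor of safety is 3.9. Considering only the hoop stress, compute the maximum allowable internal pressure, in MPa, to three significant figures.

p_allow = 4.06 MPa

σ_allow = 624/3.9 = 160.0 MPa.
σ_h = pD/(2t) → p_allow = 2σ_allow t/D = 2×160.0×12.3/970 = 4.058 MPa.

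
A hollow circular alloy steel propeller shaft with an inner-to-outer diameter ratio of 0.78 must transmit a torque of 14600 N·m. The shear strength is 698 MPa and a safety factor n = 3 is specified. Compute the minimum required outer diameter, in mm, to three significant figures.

τ_allow = 698/3 = 232.7 MPa.
For a hollow shaft τ = 16T/[πd_o³(1−k⁴)] with k = 0.78, so 1−k⁴ = 0.6298.
d_o³ = 16T/[π τ_allow (1−k⁴)] = 16×1.4600×10^7/(π×232.7×0.6298) = 507400 mm³.
d_o = 79.76 mm.

d_o = 79.8 mm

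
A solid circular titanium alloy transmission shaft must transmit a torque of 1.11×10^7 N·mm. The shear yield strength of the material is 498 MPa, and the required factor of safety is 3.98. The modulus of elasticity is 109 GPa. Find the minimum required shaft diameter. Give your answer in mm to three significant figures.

d = 76.7 mm

Allowable shear stress τ_allow = 498/3.98 = 125.1 MPa.
For a solid shaft τ = 16T/(πd³), so d³ = 16T/(π τ_allow) = 16×1.1100×10^7/(π×125.1) = 451800 mm³.
d = (451800)^(1/3) = 76.73 mm.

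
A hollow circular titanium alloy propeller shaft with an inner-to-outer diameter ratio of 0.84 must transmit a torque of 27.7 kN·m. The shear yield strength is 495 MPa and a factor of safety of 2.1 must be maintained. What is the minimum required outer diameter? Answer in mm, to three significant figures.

d_o = 106 mm

τ_allow = 495/2.1 = 235.7 MPa.
For a hollow shaft τ = 16T/[πd_o³(1−k⁴)] with k = 0.84, so 1−k⁴ = 0.5021.
d_o³ = 16T/[π τ_allow (1−k⁴)] = 16×2.7700×10^7/(π×235.7×0.5021) = 1.192×10^6 mm³.
d_o = 106.0 mm.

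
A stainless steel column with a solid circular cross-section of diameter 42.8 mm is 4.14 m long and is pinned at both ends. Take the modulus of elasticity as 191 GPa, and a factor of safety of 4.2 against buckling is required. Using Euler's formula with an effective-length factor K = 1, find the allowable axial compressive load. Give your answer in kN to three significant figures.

I = πd⁴/64 = π×42.8⁴/64 = 164700 mm⁴.
Effective length L_e = KL = 1×4.14 m = 4140 mm.
Euler critical load P_cr = π²EI/L_e² = π²×191000×164700/4140² = 18120 N.
P_allow = P_cr/n = 18120/4.2 = 4313 N.

P_allow = 4.31 kN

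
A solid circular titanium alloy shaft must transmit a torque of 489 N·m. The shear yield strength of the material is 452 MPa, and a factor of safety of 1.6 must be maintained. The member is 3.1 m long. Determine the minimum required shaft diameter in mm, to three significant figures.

d = 20.7 mm

Allowable shear stress τ_allow = 452/1.6 = 282.5 MPa.
For a solid shaft τ = 16T/(πd³), so d³ = 16T/(π τ_allow) = 16×489000/(π×282.5) = 8816 mm³.
d = (8816)^(1/3) = 20.66 mm.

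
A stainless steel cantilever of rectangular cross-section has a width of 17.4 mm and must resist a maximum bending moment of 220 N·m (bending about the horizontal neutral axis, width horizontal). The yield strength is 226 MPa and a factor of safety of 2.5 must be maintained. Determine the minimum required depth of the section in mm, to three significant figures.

h = 29.0 mm

σ_allow = 226/2.5 = 90.40 MPa.
For a rectangular section σ = 6M/(bh²), so h² = 6M/(b σ_allow) = 6×220000/(17.4×90.40) = 839.2 mm².
h = 28.97 mm.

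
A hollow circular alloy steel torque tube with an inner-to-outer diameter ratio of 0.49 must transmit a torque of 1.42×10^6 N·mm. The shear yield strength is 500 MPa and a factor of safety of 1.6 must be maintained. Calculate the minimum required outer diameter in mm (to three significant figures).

τ_allow = 500/1.6 = 312.5 MPa.
For a hollow shaft τ = 16T/[πd_o³(1−k⁴)] with k = 0.49, so 1−k⁴ = 0.9424.
d_o³ = 16T/[π τ_allow (1−k⁴)] = 16×1420000/(π×312.5×0.9424) = 24560 mm³.
d_o = 29.07 mm.

d_o = 29.1 mm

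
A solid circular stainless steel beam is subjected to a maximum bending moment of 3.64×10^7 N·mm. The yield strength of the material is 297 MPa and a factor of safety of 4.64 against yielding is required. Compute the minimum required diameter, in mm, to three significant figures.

d = 180 mm

σ_allow = 297/4.64 = 64.01 MPa.
For a solid circular section σ = 32M/(πd³), so d³ = 32M/(π σ_allow) = 32×3.6400×10^7/(π×64.01) = 5.792×10^6 mm³.
d = 179.6 mm.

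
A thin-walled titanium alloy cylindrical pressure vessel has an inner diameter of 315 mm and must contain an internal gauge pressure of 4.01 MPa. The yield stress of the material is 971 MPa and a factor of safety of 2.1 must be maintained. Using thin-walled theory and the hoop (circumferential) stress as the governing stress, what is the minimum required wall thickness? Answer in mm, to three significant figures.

t = 1.37 mm

σ_allow = 971/2.1 = 462.4 MPa.
Hoop stress σ_h = pD/(2t), so t = pD/(2σ_allow) = 4.01×315/(2×462.4) = 1.366 mm.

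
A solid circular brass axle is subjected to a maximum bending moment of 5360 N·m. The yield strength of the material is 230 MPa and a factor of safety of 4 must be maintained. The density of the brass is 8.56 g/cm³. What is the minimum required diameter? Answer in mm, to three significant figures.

d = 98.3 mm

σ_allow = 230/4 = 57.50 MPa.
For a solid circular section σ = 32M/(πd³), so d³ = 32M/(π σ_allow) = 32×5360000/(π×57.50) = 949500 mm³.
d = 98.29 mm.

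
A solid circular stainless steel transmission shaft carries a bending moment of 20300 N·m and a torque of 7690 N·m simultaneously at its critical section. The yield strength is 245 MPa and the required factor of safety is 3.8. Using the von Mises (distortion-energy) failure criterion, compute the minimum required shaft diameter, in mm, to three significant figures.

σ_allow = σ_y/n = 245/3.8 = 64.47 MPa.
For a solid shaft σ_b = 32M/(πd³) and τ = 16T/(πd³), so the von Mises stress is σ' = (16/πd³)·√(4M²+3T²).
√(4M²+3T²) = √(4×(2.030×10^7)² + 3×(7.690×10^6)²) = 4.273×10^7 N·mm.
d³ = 16×4.273×10^7/(π×64.47) = 3.375×10^6 mm³.
d = 150.0 mm.

d = 150 mm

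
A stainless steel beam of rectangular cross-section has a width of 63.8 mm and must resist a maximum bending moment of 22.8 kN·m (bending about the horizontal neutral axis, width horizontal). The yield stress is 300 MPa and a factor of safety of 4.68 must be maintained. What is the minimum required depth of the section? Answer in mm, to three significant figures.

σ_allow = 300/4.68 = 64.10 MPa.
For a rectangular section σ = 6M/(bh²), so h² = 6M/(b σ_allow) = 6×2.2800×10^7/(63.8×64.10) = 33450 mm².
h = 182.9 mm.

h = 183 mm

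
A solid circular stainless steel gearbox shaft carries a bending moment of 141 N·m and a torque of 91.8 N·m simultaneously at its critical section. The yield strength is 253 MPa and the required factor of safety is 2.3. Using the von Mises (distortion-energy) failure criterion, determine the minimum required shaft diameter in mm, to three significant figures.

σ_allow = σ_y/n = 253/2.3 = 110.0 MPa.
For a solid shaft σ_b = 32M/(πd³) and τ = 16T/(πd³), so the von Mises stress is σ' = (16/πd³)·√(4M²+3T²).
√(4M²+3T²) = √(4×(141000)² + 3×(91800)²) = 323700 N·mm.
d³ = 16×323700/(π×110.0) = 14990 mm³.
d = 24.66 mm.

d = 24.7 mm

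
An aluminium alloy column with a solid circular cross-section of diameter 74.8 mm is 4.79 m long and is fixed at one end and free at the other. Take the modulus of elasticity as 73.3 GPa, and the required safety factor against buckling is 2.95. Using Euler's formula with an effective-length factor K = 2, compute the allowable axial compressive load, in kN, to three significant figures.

P_allow = 4.11 kN

I = πd⁴/64 = π×74.8⁴/64 = 1.537×10^6 mm⁴.
Effective length L_e = KL = 2×4.79 m = 9580 mm.
Euler critical load P_cr = π²EI/L_e² = π²×73300×1.537×10^6/9580² = 12110 N.
P_allow = P_cr/n = 12110/2.95 = 4106 N.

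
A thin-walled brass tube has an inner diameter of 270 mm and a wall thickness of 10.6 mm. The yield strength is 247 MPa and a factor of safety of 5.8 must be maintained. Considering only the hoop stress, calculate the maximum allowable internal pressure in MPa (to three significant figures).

p_allow = 3.34 MPa

σ_allow = 247/5.8 = 42.59 MPa.
σ_h = pD/(2t) → p_allow = 2σ_allow t/D = 2×42.59×10.6/270 = 3.344 MPa.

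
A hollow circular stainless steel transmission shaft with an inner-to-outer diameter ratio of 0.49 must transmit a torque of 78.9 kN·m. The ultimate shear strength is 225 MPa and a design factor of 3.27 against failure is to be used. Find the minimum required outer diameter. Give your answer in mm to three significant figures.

d_o = 184 mm

τ_allow = 225/3.27 = 68.81 MPa.
For a hollow shaft τ = 16T/[πd_o³(1−k⁴)] with k = 0.49, so 1−k⁴ = 0.9424.
d_o³ = 16T/[π τ_allow (1−k⁴)] = 16×7.8900×10^7/(π×68.81×0.9424) = 6.197×10^6 mm³.
d_o = 183.7 mm.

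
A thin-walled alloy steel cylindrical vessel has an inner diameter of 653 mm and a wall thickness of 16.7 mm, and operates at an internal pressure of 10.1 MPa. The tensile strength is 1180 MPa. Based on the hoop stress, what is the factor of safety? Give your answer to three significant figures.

n = 5.98

σ_h = pD/(2t) = 10.1×653/(2×16.7) = 197.5 MPa.
n = 1180/197.5 = 5.976.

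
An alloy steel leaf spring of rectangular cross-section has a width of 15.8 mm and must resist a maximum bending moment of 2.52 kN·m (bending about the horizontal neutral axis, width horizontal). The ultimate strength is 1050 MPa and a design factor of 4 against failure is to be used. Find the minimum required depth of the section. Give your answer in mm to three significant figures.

σ_allow = 1050/4 = 262.5 MPa.
For a rectangular section σ = 6M/(bh²), so h² = 6M/(b σ_allow) = 6×2520000/(15.8×262.5) = 3646 mm².
h = 60.38 mm.

h = 60.4 mm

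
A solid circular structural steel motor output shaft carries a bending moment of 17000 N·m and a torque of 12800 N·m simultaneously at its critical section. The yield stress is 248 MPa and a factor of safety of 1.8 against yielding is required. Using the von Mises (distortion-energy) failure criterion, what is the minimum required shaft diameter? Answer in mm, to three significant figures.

d = 114 mm

σ_allow = σ_y/n = 248/1.8 = 137.8 MPa.
For a solid shaft σ_b = 32M/(πd³) and τ = 16T/(πd³), so the von Mises stress is σ' = (16/πd³)·√(4M²+3T²).
√(4M²+3T²) = √(4×(1.700×10^7)² + 3×(1.280×10^7)²) = 4.059×10^7 N·mm.
d³ = 16×4.059×10^7/(π×137.8) = 1.500×10^6 mm³.
d = 114.5 mm.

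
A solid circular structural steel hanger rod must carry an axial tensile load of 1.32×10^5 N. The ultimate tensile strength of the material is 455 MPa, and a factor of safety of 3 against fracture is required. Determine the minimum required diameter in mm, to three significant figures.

d = 33.3 mm

Allowable stress σ_allow = 455/3 = 151.7 MPa.
Required area A = F/σ_allow = 132000/151.7 = 870.3 mm².
A = πd²/4 → d = √(4A/π) = 33.29 mm.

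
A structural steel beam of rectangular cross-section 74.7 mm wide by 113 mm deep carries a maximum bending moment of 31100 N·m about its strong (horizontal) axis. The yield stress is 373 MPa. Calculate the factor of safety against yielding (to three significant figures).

Section modulus S = bh²/6 = 74.7×113²/6 = 159000 mm³.
σ = M/S = 3.1100×10^7/159000 = 195.6 MPa.
n = 373/195.6 = 1.907.

n = 1.91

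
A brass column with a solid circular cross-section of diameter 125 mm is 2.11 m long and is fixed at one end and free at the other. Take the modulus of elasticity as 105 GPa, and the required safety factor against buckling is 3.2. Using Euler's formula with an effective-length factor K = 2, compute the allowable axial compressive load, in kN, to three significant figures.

I = πd⁴/64 = π×125⁴/64 = 1.198×10^7 mm⁴.
Effective length L_e = KL = 2×2.11 m = 4220 mm.
Euler critical load P_cr = π²EI/L_e² = π²×105000×1.198×10^7/4220² = 697400 N.
P_allow = P_cr/n = 697400/3.2 = 217900 N.

P_allow = 218 kN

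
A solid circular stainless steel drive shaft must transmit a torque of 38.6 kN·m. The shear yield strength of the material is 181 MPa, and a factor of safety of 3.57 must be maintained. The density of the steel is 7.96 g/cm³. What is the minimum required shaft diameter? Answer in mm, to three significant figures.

Allowable shear stress τ_allow = 181/3.57 = 50.70 MPa.
For a solid shaft τ = 16T/(πd³), so d³ = 16T/(π τ_allow) = 16×3.8600×10^7/(π×50.70) = 3.877×10^6 mm³.
d = (3.877×10^6)^(1/3) = 157.1 mm.

d = 157 mm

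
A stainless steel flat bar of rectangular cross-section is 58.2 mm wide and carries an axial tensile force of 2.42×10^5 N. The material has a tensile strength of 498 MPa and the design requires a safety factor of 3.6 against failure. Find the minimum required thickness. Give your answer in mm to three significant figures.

t = 30.1 mm

σ_allow = 498/3.6 = 138.3 MPa.
Required area A = F/σ_allow = 242000/138.3 = 1749 mm².
t = A/w = 1749/58.2 = 30.06 mm.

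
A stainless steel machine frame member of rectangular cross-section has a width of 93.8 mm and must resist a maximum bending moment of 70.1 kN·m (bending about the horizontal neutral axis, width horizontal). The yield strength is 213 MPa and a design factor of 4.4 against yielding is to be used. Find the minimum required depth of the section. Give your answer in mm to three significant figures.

h = 304 mm

σ_allow = 213/4.4 = 48.41 MPa.
For a rectangular section σ = 6M/(bh²), so h² = 6M/(b σ_allow) = 6×7.0100×10^7/(93.8×48.41) = 92630 mm².
h = 304.3 mm.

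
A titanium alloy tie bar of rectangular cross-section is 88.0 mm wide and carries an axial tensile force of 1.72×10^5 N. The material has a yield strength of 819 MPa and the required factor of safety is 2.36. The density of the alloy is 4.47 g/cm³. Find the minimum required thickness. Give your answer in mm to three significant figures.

σ_allow = 819/2.36 = 347.0 MPa.
Required area A = F/σ_allow = 172000/347.0 = 495.6 mm².
t = A/w = 495.6/88.0 = 5.632 mm.

t = 5.63 mm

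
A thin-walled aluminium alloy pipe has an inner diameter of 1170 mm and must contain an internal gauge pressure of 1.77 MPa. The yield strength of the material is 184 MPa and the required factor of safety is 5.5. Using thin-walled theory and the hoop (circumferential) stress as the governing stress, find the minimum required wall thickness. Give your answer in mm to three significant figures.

σ_allow = 184/5.5 = 33.45 MPa.
Hoop stress σ_h = pD/(2t), so t = pD/(2σ_allow) = 1.77×1170/(2×33.45) = 30.95 mm.

t = 31.0 mm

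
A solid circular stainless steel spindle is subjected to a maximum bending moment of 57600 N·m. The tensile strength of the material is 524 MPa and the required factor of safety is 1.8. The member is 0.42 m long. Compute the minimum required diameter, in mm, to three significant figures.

σ_allow = 524/1.8 = 291.1 MPa.
For a solid circular section σ = 32M/(πd³), so d³ = 32M/(π σ_allow) = 32×5.7600×10^7/(π×291.1) = 2.015×10^6 mm³.
d = 126.3 mm.

d = 126 mm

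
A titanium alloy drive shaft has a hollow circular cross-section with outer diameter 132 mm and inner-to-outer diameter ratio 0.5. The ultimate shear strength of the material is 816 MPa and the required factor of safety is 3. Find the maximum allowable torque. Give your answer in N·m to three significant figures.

τ_allow = 816/3 = 272.0 MPa.
For a hollow shaft T_allow = τ_allow·πd_o³(1−k⁴)/16 with 1−k⁴ = 0.9375, so πd_o³(1−k⁴)/16 = 423400 mm³.
T_allow = 272.0×423400 = 1.152×10^8 N·mm = 115200 N·m.

T_allow = 1.15×10^5 N·m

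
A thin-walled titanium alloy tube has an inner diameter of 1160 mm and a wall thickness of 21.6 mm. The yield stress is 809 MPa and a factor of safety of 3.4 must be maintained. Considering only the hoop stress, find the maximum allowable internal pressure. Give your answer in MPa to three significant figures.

p_allow = 8.86 MPa

σ_allow = 809/3.4 = 237.9 MPa.
σ_h = pD/(2t) → p_allow = 2σ_allow t/D = 2×237.9×21.6/1160 = 8.861 MPa.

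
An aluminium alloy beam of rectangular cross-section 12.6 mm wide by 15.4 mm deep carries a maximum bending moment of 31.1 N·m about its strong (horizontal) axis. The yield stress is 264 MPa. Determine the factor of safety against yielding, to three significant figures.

Section modulus S = bh²/6 = 12.6×15.4²/6 = 498.0 mm³.
σ = M/S = 31100/498.0 = 62.45 MPa.
n = 264/62.45 = 4.228.

n = 4.23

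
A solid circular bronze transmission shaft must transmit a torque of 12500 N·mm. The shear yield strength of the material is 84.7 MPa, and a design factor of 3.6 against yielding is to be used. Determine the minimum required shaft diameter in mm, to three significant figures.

Allowable shear stress τ_allow = 84.7/3.6 = 23.53 MPa.
For a solid shaft τ = 16T/(πd³), so d³ = 16T/(π τ_allow) = 16×12500/(π×23.53) = 2706 mm³.
d = (2706)^(1/3) = 13.93 mm.

d = 13.9 mm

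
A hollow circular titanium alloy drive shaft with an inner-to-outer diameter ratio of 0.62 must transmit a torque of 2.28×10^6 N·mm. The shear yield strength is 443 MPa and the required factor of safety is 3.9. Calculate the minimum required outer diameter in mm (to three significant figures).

τ_allow = 443/3.9 = 113.6 MPa.
For a hollow shaft τ = 16T/[πd_o³(1−k⁴)] with k = 0.62, so 1−k⁴ = 0.8522.
d_o³ = 16T/[π τ_allow (1−k⁴)] = 16×2280000/(π×113.6×0.8522) = 120000 mm³.
d_o = 49.32 mm.

d_o = 49.3 mm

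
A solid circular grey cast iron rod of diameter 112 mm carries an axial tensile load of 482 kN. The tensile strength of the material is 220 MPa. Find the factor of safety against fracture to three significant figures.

A = πd²/4 = 9852 mm².
σ = F/A = 482000/9852 = 48.92 MPa.
n = 220/48.92 = 4.497.

n = 4.50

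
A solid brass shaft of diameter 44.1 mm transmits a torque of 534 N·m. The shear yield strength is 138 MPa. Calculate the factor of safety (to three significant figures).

τ = 16T/(πd³) = 16×534000/(π×44.1³) = 31.71 MPa.
n = τ_limit/τ = 138/31.71 = 4.352.

n = 4.35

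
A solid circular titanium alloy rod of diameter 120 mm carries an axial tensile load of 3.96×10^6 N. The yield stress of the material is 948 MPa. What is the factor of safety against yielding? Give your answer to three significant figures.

n = 2.71

A = πd²/4 = 11310 mm².
σ = F/A = 3960000/11310 = 350.1 MPa.
n = 948/350.1 = 2.707.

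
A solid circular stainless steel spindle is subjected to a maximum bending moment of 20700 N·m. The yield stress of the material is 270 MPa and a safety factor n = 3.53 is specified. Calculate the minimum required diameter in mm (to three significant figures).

σ_allow = 270/3.53 = 76.49 MPa.
For a solid circular section σ = 32M/(πd³), so d³ = 32M/(π σ_allow) = 32×2.0700×10^7/(π×76.49) = 2.757×10^6 mm³.
d = 140.2 mm.

d = 140 mm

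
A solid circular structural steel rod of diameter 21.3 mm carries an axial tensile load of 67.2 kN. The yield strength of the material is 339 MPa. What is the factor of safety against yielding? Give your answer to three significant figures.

n = 1.80

A = πd²/4 = 356.3 mm².
σ = F/A = 67200/356.3 = 188.6 MPa.
n = 339/188.6 = 1.798.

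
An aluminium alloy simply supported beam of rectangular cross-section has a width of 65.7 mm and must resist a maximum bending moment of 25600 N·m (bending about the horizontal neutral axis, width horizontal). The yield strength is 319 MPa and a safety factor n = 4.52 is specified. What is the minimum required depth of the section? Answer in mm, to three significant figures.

σ_allow = 319/4.52 = 70.58 MPa.
For a rectangular section σ = 6M/(bh²), so h² = 6M/(b σ_allow) = 6×2.5600×10^7/(65.7×70.58) = 33130 mm².
h = 182.0 mm.

h = 182 mm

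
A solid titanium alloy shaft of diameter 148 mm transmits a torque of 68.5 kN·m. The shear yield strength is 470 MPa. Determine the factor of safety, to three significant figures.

τ = 16T/(πd³) = 16×6.8500×10^7/(π×148³) = 107.6 MPa.
n = τ_limit/τ = 470/107.6 = 4.367.

n = 4.37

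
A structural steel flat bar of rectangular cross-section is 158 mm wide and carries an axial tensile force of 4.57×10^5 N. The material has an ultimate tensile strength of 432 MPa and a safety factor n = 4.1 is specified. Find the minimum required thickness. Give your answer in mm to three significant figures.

σ_allow = 432/4.1 = 105.4 MPa.
Required area A = F/σ_allow = 457000/105.4 = 4337 mm².
t = A/w = 4337/158 = 27.45 mm.

t = 27.5 mm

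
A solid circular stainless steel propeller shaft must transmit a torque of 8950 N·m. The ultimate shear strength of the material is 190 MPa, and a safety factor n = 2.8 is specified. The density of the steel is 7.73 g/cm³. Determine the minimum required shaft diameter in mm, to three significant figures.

Allowable shear stress τ_allow = 190/2.8 = 67.86 MPa.
For a solid shaft τ = 16T/(πd³), so d³ = 16T/(π τ_allow) = 16×8950000/(π×67.86) = 671700 mm³.
d = (671700)^(1/3) = 87.58 mm.

d = 87.6 mm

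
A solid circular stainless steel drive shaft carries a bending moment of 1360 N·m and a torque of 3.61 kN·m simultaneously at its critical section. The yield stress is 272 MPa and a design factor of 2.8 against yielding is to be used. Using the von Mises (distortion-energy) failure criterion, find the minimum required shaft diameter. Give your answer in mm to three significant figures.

σ_allow = σ_y/n = 272/2.8 = 97.14 MPa.
For a solid shaft σ_b = 32M/(πd³) and τ = 16T/(πd³), so the von Mises stress is σ' = (16/πd³)·√(4M²+3T²).
√(4M²+3T²) = √(4×(1.360×10^6)² + 3×(3.610×10^6)²) = 6.819×10^6 N·mm.
d³ = 16×6.819×10^6/(π×97.14) = 357500 mm³.
d = 70.97 mm.

d = 71.0 mm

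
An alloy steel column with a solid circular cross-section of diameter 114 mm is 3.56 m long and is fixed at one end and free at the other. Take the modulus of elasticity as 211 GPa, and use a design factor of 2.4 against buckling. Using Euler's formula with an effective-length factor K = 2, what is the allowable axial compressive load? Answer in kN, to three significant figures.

P_allow = 142 kN

I = πd⁴/64 = π×114⁴/64 = 8.291×10^6 mm⁴.
Effective length L_e = KL = 2×3.56 m = 7120 mm.
Euler critical load P_cr = π²EI/L_e² = π²×211000×8.291×10^6/7120² = 340600 N.
P_allow = P_cr/n = 340600/2.4 = 141900 N.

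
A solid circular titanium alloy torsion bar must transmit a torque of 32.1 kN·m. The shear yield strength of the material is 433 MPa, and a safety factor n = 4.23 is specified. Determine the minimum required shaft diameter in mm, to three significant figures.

d = 117 mm

Allowable shear stress τ_allow = 433/4.23 = 102.4 MPa.
For a solid shaft τ = 16T/(πd³), so d³ = 16T/(π τ_allow) = 16×3.2100×10^7/(π×102.4) = 1.597×10^6 mm³.
d = (1.597×10^6)^(1/3) = 116.9 mm.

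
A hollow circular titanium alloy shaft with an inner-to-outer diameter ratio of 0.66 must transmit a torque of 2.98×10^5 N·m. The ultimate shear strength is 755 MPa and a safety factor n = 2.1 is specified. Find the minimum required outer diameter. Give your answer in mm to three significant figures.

d_o = 173 mm

τ_allow = 755/2.1 = 359.5 MPa.
For a hollow shaft τ = 16T/[πd_o³(1−k⁴)] with k = 0.66, so 1−k⁴ = 0.8103.
d_o³ = 16T/[π τ_allow (1−k⁴)] = 16×2.9800×10^8/(π×359.5×0.8103) = 5.210×10^6 mm³.
d_o = 173.4 mm.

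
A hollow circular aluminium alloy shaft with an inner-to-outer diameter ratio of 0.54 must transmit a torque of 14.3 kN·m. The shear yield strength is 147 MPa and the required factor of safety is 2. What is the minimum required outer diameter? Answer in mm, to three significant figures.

d_o = 103 mm

τ_allow = 147/2 = 73.50 MPa.
For a hollow shaft τ = 16T/[πd_o³(1−k⁴)] with k = 0.54, so 1−k⁴ = 0.9150.
d_o³ = 16T/[π τ_allow (1−k⁴)] = 16×1.4300×10^7/(π×73.50×0.9150) = 1.083×10^6 mm³.
d_o = 102.7 mm.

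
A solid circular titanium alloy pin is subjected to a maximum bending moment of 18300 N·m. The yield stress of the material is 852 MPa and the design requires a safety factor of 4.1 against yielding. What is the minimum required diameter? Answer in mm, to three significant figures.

d = 96.4 mm

σ_allow = 852/4.1 = 207.8 MPa.
For a solid circular section σ = 32M/(πd³), so d³ = 32M/(π σ_allow) = 32×1.8300×10^7/(π×207.8) = 897000 mm³.
d = 96.44 mm.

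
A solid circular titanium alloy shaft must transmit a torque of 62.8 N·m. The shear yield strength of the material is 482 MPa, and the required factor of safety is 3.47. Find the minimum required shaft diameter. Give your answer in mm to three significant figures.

Allowable shear stress τ_allow = 482/3.47 = 138.9 MPa.
For a solid shaft τ = 16T/(πd³), so d³ = 16T/(π τ_allow) = 16×62800/(π×138.9) = 2303 mm³.
d = (2303)^(1/3) = 13.20 mm.

d = 13.2 mm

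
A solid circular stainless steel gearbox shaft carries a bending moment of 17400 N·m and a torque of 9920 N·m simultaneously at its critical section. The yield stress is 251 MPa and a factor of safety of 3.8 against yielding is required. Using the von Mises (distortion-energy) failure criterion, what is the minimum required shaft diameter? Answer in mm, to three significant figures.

σ_allow = σ_y/n = 251/3.8 = 66.05 MPa.
For a solid shaft σ_b = 32M/(πd³) and τ = 16T/(πd³), so the von Mises stress is σ' = (16/πd³)·√(4M²+3T²).
√(4M²+3T²) = √(4×(1.740×10^7)² + 3×(9.920×10^6)²) = 3.881×10^7 N·mm.
d³ = 16×3.881×10^7/(π×66.05) = 2.992×10^6 mm³.
d = 144.1 mm.

d = 144 mm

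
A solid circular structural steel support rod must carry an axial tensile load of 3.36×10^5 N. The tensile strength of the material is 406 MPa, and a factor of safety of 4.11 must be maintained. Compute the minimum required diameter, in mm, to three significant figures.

Allowable stress σ_allow = 406/4.11 = 98.78 MPa.
Required area A = F/σ_allow = 336000/98.78 = 3401 mm².
A = πd²/4 → d = √(4A/π) = 65.81 mm.

d = 65.8 mm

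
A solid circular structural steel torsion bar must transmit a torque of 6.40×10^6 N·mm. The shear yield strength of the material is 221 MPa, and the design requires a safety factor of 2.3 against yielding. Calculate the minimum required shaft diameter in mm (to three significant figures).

d = 69.7 mm

Allowable shear stress τ_allow = 221/2.3 = 96.09 MPa.
For a solid shaft τ = 16T/(πd³), so d³ = 16T/(π τ_allow) = 16×6400000/(π×96.09) = 339200 mm³.
d = (339200)^(1/3) = 69.74 mm.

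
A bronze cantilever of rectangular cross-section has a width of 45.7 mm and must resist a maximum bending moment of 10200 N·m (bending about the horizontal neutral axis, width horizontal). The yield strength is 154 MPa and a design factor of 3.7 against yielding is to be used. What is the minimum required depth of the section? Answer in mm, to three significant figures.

σ_allow = 154/3.7 = 41.62 MPa.
For a rectangular section σ = 6M/(bh²), so h² = 6M/(b σ_allow) = 6×1.0200×10^7/(45.7×41.62) = 32170 mm².
h = 179.4 mm.

h = 179 mm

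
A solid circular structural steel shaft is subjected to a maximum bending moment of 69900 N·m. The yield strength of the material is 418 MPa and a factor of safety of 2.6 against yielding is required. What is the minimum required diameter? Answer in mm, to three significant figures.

σ_allow = 418/2.6 = 160.8 MPa.
For a solid circular section σ = 32M/(πd³), so d³ = 32M/(π σ_allow) = 32×6.9900×10^7/(π×160.8) = 4.429×10^6 mm³.
d = 164.2 mm.

d = 164 mm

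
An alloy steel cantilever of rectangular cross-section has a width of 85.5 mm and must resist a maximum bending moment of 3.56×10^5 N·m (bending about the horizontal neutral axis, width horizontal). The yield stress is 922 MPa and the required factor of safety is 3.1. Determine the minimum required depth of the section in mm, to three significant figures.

h = 290 mm

σ_allow = 922/3.1 = 297.4 MPa.
For a rectangular section σ = 6M/(bh²), so h² = 6M/(b σ_allow) = 6×3.5600×10^8/(85.5×297.4) = 84000 mm².
h = 289.8 mm.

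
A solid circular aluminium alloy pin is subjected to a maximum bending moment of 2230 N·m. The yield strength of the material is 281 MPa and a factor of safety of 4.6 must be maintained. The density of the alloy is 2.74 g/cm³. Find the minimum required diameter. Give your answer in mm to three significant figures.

σ_allow = 281/4.6 = 61.09 MPa.
For a solid circular section σ = 32M/(πd³), so d³ = 32M/(π σ_allow) = 32×2230000/(π×61.09) = 371800 mm³.
d = 71.91 mm.

d = 71.9 mm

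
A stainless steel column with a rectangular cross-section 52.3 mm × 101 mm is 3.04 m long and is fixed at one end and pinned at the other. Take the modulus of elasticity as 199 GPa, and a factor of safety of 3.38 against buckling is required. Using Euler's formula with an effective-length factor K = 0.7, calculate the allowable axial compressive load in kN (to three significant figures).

Buckling occurs about the weak axis: I_min = h·b³/12 = 101×52.3³/12 = 1.204×10^6 mm⁴ (b = 52.3 mm is the smaller dimension).
Effective length L_e = KL = 0.7×3.04 m = 2128 mm.
Euler critical load P_cr = π²EI/L_e² = π²×199000×1.204×10^6/2128² = 522200 N.
P_allow = P_cr/n = 522200/3.38 = 154500 N.

P_allow = 155 kN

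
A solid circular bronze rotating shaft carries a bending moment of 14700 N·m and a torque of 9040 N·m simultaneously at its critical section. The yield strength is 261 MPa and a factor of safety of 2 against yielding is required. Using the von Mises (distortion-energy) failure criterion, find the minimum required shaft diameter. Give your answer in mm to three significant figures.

d = 109 mm

σ_allow = σ_y/n = 261/2 = 130.5 MPa.
For a solid shaft σ_b = 32M/(πd³) and τ = 16T/(πd³), so the von Mises stress is σ' = (16/πd³)·√(4M²+3T²).
√(4M²+3T²) = √(4×(1.470×10^7)² + 3×(9.040×10^6)²) = 3.331×10^7 N·mm.
d³ = 16×3.331×10^7/(π×130.5) = 1.300×10^6 mm³.
d = 109.1 mm.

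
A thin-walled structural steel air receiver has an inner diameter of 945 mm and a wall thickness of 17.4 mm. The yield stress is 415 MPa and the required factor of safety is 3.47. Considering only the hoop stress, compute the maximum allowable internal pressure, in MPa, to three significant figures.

p_allow = 4.40 MPa

σ_allow = 415/3.47 = 119.6 MPa.
σ_h = pD/(2t) → p_allow = 2σ_allow t/D = 2×119.6×17.4/945 = 4.404 MPa.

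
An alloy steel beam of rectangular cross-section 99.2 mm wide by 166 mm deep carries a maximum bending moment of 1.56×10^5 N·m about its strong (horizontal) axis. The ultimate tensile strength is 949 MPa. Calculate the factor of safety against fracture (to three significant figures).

Section modulus S = bh²/6 = 99.2×166²/6 = 455600 mm³.
σ = M/S = 1.5600×10^8/455600 = 342.4 MPa.
n = 949/342.4 = 2.772.

n = 2.77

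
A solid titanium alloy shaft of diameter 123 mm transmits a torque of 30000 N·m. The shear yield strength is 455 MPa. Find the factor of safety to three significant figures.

τ = 16T/(πd³) = 16×3.0000×10^7/(π×123³) = 82.11 MPa.
n = τ_limit/τ = 455/82.11 = 5.542.

n = 5.54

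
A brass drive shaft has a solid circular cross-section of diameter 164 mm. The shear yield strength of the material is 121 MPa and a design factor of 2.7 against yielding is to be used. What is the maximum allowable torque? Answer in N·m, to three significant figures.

T_allow = 38800 N·m

τ_allow = 121/2.7 = 44.81 MPa.
For a solid shaft T_allow = τ_allow·πd³/16; πd³/16 = π×164³/16 = 866100 mm³.
T_allow = 44.81×866100 = 3.881×10^7 N·mm = 38810 N·m.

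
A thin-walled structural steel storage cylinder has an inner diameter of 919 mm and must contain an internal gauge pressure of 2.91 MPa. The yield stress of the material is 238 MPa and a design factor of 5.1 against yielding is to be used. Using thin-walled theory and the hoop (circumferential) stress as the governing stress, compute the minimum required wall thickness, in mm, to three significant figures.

σ_allow = 238/5.1 = 46.67 MPa.
Hoop stress σ_h = pD/(2t), so t = pD/(2σ_allow) = 2.91×919/(2×46.67) = 28.65 mm.

t = 28.7 mm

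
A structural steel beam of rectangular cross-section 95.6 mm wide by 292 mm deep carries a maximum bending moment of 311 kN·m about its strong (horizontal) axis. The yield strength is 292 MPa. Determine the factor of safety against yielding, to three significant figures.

Section modulus S = bh²/6 = 95.6×292²/6 = 1.359×10^6 mm³.
σ = M/S = 3.1100×10^8/1.359×10^6 = 228.9 MPa.
n = 292/228.9 = 1.276.

n = 1.28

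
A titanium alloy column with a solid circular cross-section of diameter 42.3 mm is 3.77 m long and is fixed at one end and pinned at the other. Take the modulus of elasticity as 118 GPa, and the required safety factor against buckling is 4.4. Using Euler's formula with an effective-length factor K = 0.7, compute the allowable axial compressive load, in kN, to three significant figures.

P_allow = 5.97 kN

I = πd⁴/64 = π×42.3⁴/64 = 157200 mm⁴.
Effective length L_e = KL = 0.7×3.77 m = 2639 mm.
Euler critical load P_cr = π²EI/L_e² = π²×118000×157200/2639² = 26280 N.
P_allow = P_cr/n = 26280/4.4 = 5973 N.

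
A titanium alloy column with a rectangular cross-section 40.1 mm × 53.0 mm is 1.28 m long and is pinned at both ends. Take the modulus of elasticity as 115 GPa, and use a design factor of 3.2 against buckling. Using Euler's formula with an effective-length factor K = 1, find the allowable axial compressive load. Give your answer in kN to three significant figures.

Buckling occurs about the weak axis: I_min = h·b³/12 = 53.0×40.1³/12 = 284800 mm⁴ (b = 40.1 mm is the smaller dimension).
Effective length L_e = KL = 1×1.28 m = 1280 mm.
Euler critical load P_cr = π²EI/L_e² = π²×115000×284800/1280² = 197300 N.
P_allow = P_cr/n = 197300/3.2 = 61650 N.

P_allow = 61.7 kN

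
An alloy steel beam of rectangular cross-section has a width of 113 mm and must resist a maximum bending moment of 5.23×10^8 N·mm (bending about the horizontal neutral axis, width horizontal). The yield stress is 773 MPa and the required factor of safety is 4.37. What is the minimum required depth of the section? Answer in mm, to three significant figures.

σ_allow = 773/4.37 = 176.9 MPa.
For a rectangular section σ = 6M/(bh²), so h² = 6M/(b σ_allow) = 6×5.2300×10^8/(113×176.9) = 157000 mm².
h = 396.2 mm.

h = 396 mm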